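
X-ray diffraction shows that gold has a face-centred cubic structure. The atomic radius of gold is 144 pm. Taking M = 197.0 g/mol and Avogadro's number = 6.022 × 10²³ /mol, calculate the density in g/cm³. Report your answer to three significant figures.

19.4 g/cm³

In an FCC lattice, atoms touch along the face diagonal, so √2·a = 4r, giving a = 407.3 pm = 4.073 × 10^-8 cm.
With Z = 4, ρ = Z·M/(N_A·a³) = 4 × 197.0 / (6.022 × 10²³ × 6.757 × 10^-23) = 19.37 g/cm³.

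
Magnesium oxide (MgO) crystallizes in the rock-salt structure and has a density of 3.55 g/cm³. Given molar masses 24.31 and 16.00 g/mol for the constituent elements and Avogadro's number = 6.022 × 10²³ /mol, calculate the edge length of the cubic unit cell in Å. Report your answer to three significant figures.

M(MgO) = 40.31 g/mol; Z = 4 formula units per cell.
a³ = Z·M/(N_A·ρ) = 4 × 40.31 / (6.022 × 10²³ × 3.55) = 7.542 × 10^-23 cm³, so a = 4.225 × 10^-8 cm = 4.23 Å.

4.23 Å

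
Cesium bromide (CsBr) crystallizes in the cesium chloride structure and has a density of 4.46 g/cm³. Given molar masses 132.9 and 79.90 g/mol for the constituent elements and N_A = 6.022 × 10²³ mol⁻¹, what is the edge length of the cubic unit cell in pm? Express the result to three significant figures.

M(CsBr) = 212.8 g/mol; Z = 1 formula unit per cell.
a³ = Z·M/(N_A·ρ) = 1 × 212.8 / (6.022 × 10²³ × 4.46) = 7.923 × 10^-23 cm³, so a = 4.295 × 10^-8 cm = 430 pm.

430 pm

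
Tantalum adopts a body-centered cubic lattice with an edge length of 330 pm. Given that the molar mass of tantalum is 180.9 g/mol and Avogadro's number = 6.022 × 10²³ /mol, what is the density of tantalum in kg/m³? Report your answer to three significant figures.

A BCC unit cell contains Z = 2 atoms.
Cell volume: a³ = (330 pm)³ = (3.300 × 10^-8 cm)³ = 3.594 × 10^-23 cm³.
ρ = Z·M/(N_A·a³) = 2 × 180.9 / (6.022 × 10²³ × 3.594 × 10^-23) = 16.72 g/cm³ = 16700 kg/m³.

16700 kg/m³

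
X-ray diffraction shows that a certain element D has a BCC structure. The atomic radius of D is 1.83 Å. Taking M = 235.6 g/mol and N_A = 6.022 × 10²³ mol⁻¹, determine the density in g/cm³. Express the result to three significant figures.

In a BCC lattice, atoms touch along the body diagonal, so √3·a = 4r, giving a = 4.226 Å = 4.226 × 10^-8 cm.
With Z = 2, ρ = Z·M/(N_A·a³) = 2 × 235.6 / (6.022 × 10²³ × 7.548 × 10^-23) = 10.37 g/cm³.

10.4 g/cm³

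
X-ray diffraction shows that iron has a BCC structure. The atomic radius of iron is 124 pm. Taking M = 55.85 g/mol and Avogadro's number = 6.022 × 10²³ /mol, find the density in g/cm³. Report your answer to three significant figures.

7.90 g/cm³

In a BCC lattice, atoms touch along the body diagonal, so √3·a = 4r, giving a = 286.4 pm = 2.864 × 10^-8 cm.
With Z = 2, ρ = Z·M/(N_A·a³) = 2 × 55.85 / (6.022 × 10²³ × 2.348 × 10^-23) = 7.899 g/cm³.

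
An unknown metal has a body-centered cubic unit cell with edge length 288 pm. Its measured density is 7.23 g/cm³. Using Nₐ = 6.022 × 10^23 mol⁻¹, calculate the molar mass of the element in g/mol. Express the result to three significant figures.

A BCC cell has Z = 2 atoms; a = 2.880 × 10^-8 cm.
M = ρ·N_A·a³/Z = 7.23 × 6.022 × 10²³ × 2.389 × 10^-23 / 2 = 52.0 g/mol.

52.0 g/mol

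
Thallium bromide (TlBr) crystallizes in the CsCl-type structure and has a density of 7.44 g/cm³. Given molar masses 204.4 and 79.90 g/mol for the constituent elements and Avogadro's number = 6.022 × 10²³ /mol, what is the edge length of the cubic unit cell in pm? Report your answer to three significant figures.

M(TlBr) = 284.3 g/mol; Z = 1 formula unit per cell.
a³ = Z·M/(N_A·ρ) = 1 × 284.3 / (6.022 × 10²³ × 7.44) = 6.345 × 10^-23 cm³, so a = 3.989 × 10^-8 cm = 399 pm.

399 pm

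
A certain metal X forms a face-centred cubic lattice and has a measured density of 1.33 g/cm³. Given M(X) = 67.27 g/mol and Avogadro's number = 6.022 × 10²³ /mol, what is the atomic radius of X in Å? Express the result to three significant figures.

For an FCC cell (Z = 4), a³ = Z·M/(N_A·ρ) = 4 × 67.27 / (6.022 × 10²³ × 1.330) = 3.360 × 10^-22 cm³, so a = 6.952 × 10^-8 cm = 6.952 Å.
Atoms touch along the face diagonal, so √2·a = 4r, so r = 0.3536 × a = 2.46 Å.

2.46 Å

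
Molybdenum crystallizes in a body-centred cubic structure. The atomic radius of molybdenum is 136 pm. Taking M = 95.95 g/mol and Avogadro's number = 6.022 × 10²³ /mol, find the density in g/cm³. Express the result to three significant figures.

In a BCC lattice, atoms touch along the body diagonal, so √3·a = 4r, giving a = 314.1 pm = 3.141 × 10^-8 cm.
With Z = 2, ρ = Z·M/(N_A·a³) = 2 × 95.95 / (6.022 × 10²³ × 3.098 × 10^-23) = 10.29 g/cm³.

10.3 g/cm³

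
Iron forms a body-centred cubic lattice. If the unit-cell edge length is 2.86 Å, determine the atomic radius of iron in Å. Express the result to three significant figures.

In a BCC lattice, atoms touch along the body diagonal, so √3·a = 4r.
r = √3·a/4 = 1.7321 × 2.86 / 4 = 1.24 Å.

1.24 Å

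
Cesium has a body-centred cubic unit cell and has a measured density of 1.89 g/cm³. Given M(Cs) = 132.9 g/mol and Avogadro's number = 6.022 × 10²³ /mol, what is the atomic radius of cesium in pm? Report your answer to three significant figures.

267 pm

For a BCC cell (Z = 2), a³ = Z·M/(N_A·ρ) = 2 × 132.9 / (6.022 × 10²³ × 1.890) = 2.335 × 10^-22 cm³, so a = 6.158 × 10^-8 cm = 615.8 pm.
Atoms touch along the body diagonal, so √3·a = 4r, so r = 0.4330 × a = 267 pm.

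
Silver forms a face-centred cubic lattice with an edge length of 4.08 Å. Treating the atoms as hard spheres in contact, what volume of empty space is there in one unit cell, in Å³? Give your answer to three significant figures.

In an FCC lattice atoms touch along the face diagonal, so √2·a = 4r, so r = 0.3536a = 1.442 Å.
V_cell = a³ = 67.92 Å³; V_atoms = 4 × (4/3)πr³ = 50.29 Å³.
Empty space = 67.92 − 50.29 = 17.6 Å³.

17.6 Å³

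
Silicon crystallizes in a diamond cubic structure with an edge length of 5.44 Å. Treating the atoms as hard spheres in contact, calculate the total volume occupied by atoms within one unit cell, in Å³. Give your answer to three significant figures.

In a diamond cubic lattice nearest neighbors lie along the body diagonal with √3·a = 8r, so r = 0.2165a = 1.178 Å.
V_atoms = Z × (4/3)πr³ = 8 × (4/3)π × (1.178)³ = 54.8 Å³.

54.8 Å³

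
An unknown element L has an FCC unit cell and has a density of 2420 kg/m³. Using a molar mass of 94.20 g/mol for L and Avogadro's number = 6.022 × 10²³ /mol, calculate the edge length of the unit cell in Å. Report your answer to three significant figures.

6.37 Å

With Z = 4 atoms per FCC cell, a³ = Z·M/(N_A·ρ) = 4 × 94.20 / (6.022 × 10²³ × 2.420 g/cm³) = 2.586 × 10^-22 cm³.
a = (2.586 × 10^-22)^(1/3) = 6.371 × 10^-8 cm = 6.37 Å.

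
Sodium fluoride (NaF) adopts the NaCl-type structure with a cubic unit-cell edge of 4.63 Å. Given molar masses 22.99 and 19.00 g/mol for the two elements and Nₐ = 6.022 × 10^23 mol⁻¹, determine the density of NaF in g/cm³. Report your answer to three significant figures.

The NaCl-type structure contains Z = 4 formula units per cell; M(NaF) = 22.99 + 19.00 = 41.99 g/mol.
a³ = (4.630 × 10^-8 cm)³ = 9.925 × 10^-23 cm³.
ρ = 4 × 41.99 / (6.022 × 10²³ × 9.925 × 10^-23) = 2.810 g/cm³.

2.81 g/cm³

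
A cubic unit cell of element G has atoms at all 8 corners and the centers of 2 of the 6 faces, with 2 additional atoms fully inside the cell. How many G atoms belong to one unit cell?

4

Corner atoms are shared by 8 cells (1/8 each), face atoms by 2 (1/2 each), interior atoms are unshared.
Net atoms = 8 × 1/8 + 2 × 1/2 + 2 = 1 + 1 + 2 = 4.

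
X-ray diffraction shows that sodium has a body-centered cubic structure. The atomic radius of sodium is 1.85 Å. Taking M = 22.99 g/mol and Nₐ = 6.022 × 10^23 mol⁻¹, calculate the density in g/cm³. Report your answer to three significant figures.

0.979 g/cm³

In a BCC lattice, atoms touch along the body diagonal, so √3·a = 4r, giving a = 4.272 Å = 4.272 × 10^-8 cm.
With Z = 2, ρ = Z·M/(N_A·a³) = 2 × 22.99 / (6.022 × 10²³ × 7.799 × 10^-23) = 0.9791 g/cm³.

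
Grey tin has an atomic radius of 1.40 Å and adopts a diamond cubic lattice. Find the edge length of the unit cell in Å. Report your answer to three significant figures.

In a diamond cubic lattice, nearest neighbors lie along the body diagonal with √3·a = 8r.
a = 8r/√3 = 8 × 1.40 / 1.7321 = 6.47 Å.

6.47 Å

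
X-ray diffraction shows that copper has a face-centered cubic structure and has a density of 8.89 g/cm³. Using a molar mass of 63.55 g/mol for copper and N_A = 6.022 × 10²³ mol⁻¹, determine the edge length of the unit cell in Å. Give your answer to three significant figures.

3.62 Å

With Z = 4 atoms per FCC cell, a³ = Z·M/(N_A·ρ) = 4 × 63.55 / (6.022 × 10²³ × 8.890 g/cm³) = 4.748 × 10^-23 cm³.
a = (4.748 × 10^-23)^(1/3) = 3.621 × 10^-8 cm = 3.62 Å.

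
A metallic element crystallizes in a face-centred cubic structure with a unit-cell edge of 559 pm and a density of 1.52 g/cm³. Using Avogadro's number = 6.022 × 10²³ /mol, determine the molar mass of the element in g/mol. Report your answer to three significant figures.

40.0 g/mol

An FCC cell has Z = 4 atoms; a = 5.590 × 10^-8 cm.
M = ρ·N_A·a³/Z = 1.52 × 6.022 × 10²³ × 1.747 × 10^-22 / 4 = 40.0 g/mol.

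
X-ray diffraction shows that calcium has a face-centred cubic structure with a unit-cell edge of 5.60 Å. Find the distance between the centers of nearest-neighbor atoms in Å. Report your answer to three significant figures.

3.96 Å

In an FCC structure, atoms touch along the face diagonal, so √2·a = 4r; the nearest-neighbor distance equals 2r = 0.7071·a.
d = 0.7071 × 5.60 = 3.96 Å.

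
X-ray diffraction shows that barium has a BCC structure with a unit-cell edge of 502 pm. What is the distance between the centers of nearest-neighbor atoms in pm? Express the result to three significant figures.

In a BCC structure, atoms touch along the body diagonal, so √3·a = 4r; the nearest-neighbor distance equals 2r = 0.8660·a.
d = 0.8660 × 502 = 435 pm.

435 pm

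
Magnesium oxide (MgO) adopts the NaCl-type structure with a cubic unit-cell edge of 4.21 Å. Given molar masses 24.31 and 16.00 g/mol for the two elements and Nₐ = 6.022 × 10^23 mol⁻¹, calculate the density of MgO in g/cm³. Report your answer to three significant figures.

3.59 g/cm³

The NaCl-type structure contains Z = 4 formula units per cell; M(MgO) = 24.31 + 16.00 = 40.31 g/mol.
a³ = (4.210 × 10^-8 cm)³ = 7.462 × 10^-23 cm³.
ρ = 4 × 40.31 / (6.022 × 10²³ × 7.462 × 10^-23) = 3.588 g/cm³.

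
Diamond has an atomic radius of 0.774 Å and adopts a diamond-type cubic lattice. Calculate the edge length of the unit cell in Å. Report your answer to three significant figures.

In a diamond cubic lattice, nearest neighbors lie along the body diagonal with √3·a = 8r.
a = 8r/√3 = 8 × 0.774 / 1.7321 = 3.57 Å.

3.57 Å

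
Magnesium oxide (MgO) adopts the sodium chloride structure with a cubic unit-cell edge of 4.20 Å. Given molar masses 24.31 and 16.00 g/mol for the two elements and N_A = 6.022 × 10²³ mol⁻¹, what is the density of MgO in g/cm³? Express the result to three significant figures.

The sodium chloride structure contains Z = 4 formula units per cell; M(MgO) = 24.31 + 16.00 = 40.31 g/mol.
a³ = (4.200 × 10^-8 cm)³ = 7.409 × 10^-23 cm³.
ρ = 4 × 40.31 / (6.022 × 10²³ × 7.409 × 10^-23) = 3.614 g/cm³.

3.61 g/cm³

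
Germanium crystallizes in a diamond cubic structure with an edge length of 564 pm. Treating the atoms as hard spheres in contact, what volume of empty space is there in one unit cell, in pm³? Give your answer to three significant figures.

In a diamond cubic lattice nearest neighbors lie along the body diagonal with √3·a = 8r, so r = 0.2165a = 122.1 pm.
V_cell = a³ = 1.794 × 10^8 pm³; V_atoms = 8 × (4/3)πr³ = 6.101 × 10^7 pm³.
Empty space = 1.794 × 10^8 − 6.101 × 10^7 = 1.18 × 10^8 pm³.

1.18 × 10^8 pm³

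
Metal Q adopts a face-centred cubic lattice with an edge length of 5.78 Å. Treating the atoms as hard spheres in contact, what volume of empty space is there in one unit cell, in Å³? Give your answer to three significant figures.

50.1 Å³

In an FCC lattice atoms touch along the face diagonal, so √2·a = 4r, so r = 0.3536a = 2.044 Å.
V_cell = a³ = 193.1 Å³; V_atoms = 4 × (4/3)πr³ = 143.0 Å³.
Empty space = 193.1 − 143.0 = 50.1 Å³.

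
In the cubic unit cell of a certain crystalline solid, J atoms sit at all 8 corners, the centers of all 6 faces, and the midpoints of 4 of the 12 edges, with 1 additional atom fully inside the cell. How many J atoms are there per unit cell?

6

Corner atoms are shared by 8 cells (1/8 each), face atoms by 2 (1/2 each), edge atoms by 4 (1/4 each), interior atoms are unshared.
Net atoms = 8 × 1/8 + 6 × 1/2 + 4 × 1/4 + 1 = 1 + 3 + 1 + 1 = 6.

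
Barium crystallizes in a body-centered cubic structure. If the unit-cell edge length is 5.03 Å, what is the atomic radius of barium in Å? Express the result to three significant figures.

2.18 Å

In a BCC lattice, atoms touch along the body diagonal, so √3·a = 4r.
r = √3·a/4 = 1.7321 × 5.03 / 4 = 2.18 Å.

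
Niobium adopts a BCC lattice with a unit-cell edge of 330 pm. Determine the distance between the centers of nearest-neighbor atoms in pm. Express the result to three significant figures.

286 pm

In a BCC structure, atoms touch along the body diagonal, so √3·a = 4r; the nearest-neighbor distance equals 2r = 0.8660·a.
d = 0.8660 × 330 = 286 pm.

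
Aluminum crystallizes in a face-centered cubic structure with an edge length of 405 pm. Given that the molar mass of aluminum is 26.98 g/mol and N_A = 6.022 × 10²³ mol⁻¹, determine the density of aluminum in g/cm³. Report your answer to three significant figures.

An FCC unit cell contains Z = 4 atoms.
Cell volume: a³ = (405 pm)³ = (4.050 × 10^-8 cm)³ = 6.643 × 10^-23 cm³.
ρ = Z·M/(N_A·a³) = 4 × 26.98 / (6.022 × 10²³ × 6.643 × 10^-23) = 2.698 g/cm³.

2.70 g/cm³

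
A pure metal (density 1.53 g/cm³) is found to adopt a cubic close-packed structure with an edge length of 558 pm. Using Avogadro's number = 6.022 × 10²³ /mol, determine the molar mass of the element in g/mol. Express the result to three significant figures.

40.0 g/mol

An FCC cell has Z = 4 atoms; a = 5.580 × 10^-8 cm.
M = ρ·N_A·a³/Z = 1.53 × 6.022 × 10²³ × 1.737 × 10^-22 / 4 = 40.0 g/mol.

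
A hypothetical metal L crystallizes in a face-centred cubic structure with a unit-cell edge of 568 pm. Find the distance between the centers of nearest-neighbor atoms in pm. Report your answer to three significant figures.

In an FCC structure, atoms touch along the face diagonal, so √2·a = 4r; the nearest-neighbor distance equals 2r = 0.7071·a.
d = 0.7071 × 568 = 402 pm.

402 pm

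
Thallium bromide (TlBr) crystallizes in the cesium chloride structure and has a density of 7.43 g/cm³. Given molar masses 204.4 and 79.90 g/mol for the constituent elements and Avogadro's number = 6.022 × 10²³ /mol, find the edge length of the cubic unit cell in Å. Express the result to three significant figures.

3.99 Å

M(TlBr) = 284.3 g/mol; Z = 1 formula unit per cell.
a³ = Z·M/(N_A·ρ) = 1 × 284.3 / (6.022 × 10²³ × 7.43) = 6.354 × 10^-23 cm³, so a = 3.990 × 10^-8 cm = 3.99 Å.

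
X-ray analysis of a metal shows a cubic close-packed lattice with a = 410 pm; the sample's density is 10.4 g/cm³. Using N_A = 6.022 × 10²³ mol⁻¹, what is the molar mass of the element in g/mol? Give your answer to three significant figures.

An FCC cell has Z = 4 atoms; a = 4.100 × 10^-8 cm.
M = ρ·N_A·a³/Z = 10.4 × 6.022 × 10²³ × 6.892 × 10^-23 / 4 = 108 g/mol.

108 g/mol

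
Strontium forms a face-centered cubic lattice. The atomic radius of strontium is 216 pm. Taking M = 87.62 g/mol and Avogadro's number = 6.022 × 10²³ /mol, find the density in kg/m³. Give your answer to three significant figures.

In an FCC lattice, atoms touch along the face diagonal, so √2·a = 4r, giving a = 610.9 pm = 6.109 × 10^-8 cm.
With Z = 4, ρ = Z·M/(N_A·a³) = 4 × 87.62 / (6.022 × 10²³ × 2.280 × 10^-22) = 2.552 g/cm³ = 2550 kg/m³.

2550 kg/m³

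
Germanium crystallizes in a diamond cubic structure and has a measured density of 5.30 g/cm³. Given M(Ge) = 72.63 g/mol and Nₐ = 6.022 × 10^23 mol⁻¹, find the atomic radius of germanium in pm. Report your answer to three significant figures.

For a diamond cubic cell (Z = 8), a³ = Z·M/(N_A·ρ) = 8 × 72.63 / (6.022 × 10²³ × 5.300) = 1.820 × 10^-22 cm³, so a = 5.668 × 10^-8 cm = 566.8 pm.
Nearest neighbors lie along the body diagonal with √3·a = 8r, so r = 0.2165 × a = 123 pm.

123 pm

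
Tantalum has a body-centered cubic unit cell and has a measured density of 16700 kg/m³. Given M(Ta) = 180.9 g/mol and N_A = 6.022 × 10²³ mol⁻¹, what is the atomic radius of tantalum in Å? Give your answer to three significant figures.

1.43 Å

For a BCC cell (Z = 2), a³ = Z·M/(N_A·ρ) = 2 × 180.9 / (6.022 × 10²³ × 16.70) = 3.598 × 10^-23 cm³, so a = 3.301 × 10^-8 cm = 3.301 Å.
Atoms touch along the body diagonal, so √3·a = 4r, so r = 0.4330 × a = 1.43 Å.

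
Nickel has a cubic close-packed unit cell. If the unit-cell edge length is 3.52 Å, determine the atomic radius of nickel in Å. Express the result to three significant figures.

In an FCC lattice, atoms touch along the face diagonal, so √2·a = 4r.
r = √2·a/4 = 1.4142 × 3.52 / 4 = 1.24 Å.

1.24 Å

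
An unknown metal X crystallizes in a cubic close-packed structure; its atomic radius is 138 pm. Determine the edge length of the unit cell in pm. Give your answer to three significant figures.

In an FCC lattice, atoms touch along the face diagonal, so √2·a = 4r.
a = 4r/√2 = 4 × 138 / 1.4142 = 390 pm.

390 pm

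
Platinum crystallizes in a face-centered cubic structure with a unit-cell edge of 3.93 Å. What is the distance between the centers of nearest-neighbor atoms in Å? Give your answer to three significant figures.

In an FCC structure, atoms touch along the face diagonal, so √2·a = 4r; the nearest-neighbor distance equals 2r = 0.7071·a.
d = 0.7071 × 3.93 = 2.78 Å.

2.78 Å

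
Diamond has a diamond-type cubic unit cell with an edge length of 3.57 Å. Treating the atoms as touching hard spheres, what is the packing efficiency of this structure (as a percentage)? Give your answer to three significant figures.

34.0%

In a diamond cubic lattice nearest neighbors lie along the body diagonal with √3·a = 8r, so r = 0.2165a = 0.7729 Å.
Packing fraction = Z·(4/3)πr³ / a³ = 8 × (4/3)π × (0.7729)³ / (3.57)³ = 0.3401 = 34.0%.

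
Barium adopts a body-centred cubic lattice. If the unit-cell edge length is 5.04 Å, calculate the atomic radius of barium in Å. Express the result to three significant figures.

2.18 Å

In a BCC lattice, atoms touch along the body diagonal, so √3·a = 4r.
r = √3·a/4 = 1.7321 × 5.04 / 4 = 2.18 Å.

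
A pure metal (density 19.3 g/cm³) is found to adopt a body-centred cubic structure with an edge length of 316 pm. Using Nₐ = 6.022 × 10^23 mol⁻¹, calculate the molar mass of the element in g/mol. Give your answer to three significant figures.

183 g/mol

A BCC cell has Z = 2 atoms; a = 3.160 × 10^-8 cm.
M = ρ·N_A·a³/Z = 19.3 × 6.022 × 10²³ × 3.155 × 10^-23 / 2 = 183 g/mol.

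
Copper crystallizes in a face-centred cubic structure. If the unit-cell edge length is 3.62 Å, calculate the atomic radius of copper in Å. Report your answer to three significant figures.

1.28 Å

In an FCC lattice, atoms touch along the face diagonal, so √2·a = 4r.
r = √2·a/4 = 1.4142 × 3.62 / 4 = 1.28 Å.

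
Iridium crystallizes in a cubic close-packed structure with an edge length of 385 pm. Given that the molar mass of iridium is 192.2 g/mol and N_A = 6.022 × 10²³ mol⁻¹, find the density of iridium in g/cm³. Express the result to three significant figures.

22.4 g/cm³

An FCC unit cell contains Z = 4 atoms.
Cell volume: a³ = (385 pm)³ = (3.850 × 10^-8 cm)³ = 5.707 × 10^-23 cm³.
ρ = Z·M/(N_A·a³) = 4 × 192.2 / (6.022 × 10²³ × 5.707 × 10^-23) = 22.37 g/cm³.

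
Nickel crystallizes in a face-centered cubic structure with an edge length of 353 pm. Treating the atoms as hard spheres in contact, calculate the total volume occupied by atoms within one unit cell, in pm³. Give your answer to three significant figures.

3.26 × 10^7 pm³

In an FCC lattice atoms touch along the face diagonal, so √2·a = 4r, so r = 0.3536a = 124.8 pm.
V_atoms = Z × (4/3)πr³ = 4 × (4/3)π × (124.8)³ = 3.26 × 10^7 pm³.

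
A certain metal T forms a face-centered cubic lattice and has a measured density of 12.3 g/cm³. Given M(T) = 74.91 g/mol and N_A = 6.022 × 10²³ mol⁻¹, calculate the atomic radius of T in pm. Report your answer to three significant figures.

121 pm

For an FCC cell (Z = 4), a³ = Z·M/(N_A·ρ) = 4 × 74.91 / (6.022 × 10²³ × 12.30) = 4.045 × 10^-23 cm³, so a = 3.433 × 10^-8 cm = 343.3 pm.
Atoms touch along the face diagonal, so √2·a = 4r, so r = 0.3536 × a = 121 pm.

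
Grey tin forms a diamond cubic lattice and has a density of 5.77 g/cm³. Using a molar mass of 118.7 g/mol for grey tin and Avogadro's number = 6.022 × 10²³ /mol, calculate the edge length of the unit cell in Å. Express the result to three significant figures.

With Z = 8 atoms per diamond cubic cell, a³ = Z·M/(N_A·ρ) = 8 × 118.7 / (6.022 × 10²³ × 5.770 g/cm³) = 2.733 × 10^-22 cm³.
a = (2.733 × 10^-22)^(1/3) = 6.489 × 10^-8 cm = 6.49 Å.

6.49 Å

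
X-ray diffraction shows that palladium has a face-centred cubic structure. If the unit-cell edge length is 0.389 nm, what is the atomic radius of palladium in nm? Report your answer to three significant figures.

0.138 nm

In an FCC lattice, atoms touch along the face diagonal, so √2·a = 4r.
r = √2·a/4 = 1.4142 × 0.389 / 4 = 0.138 nm.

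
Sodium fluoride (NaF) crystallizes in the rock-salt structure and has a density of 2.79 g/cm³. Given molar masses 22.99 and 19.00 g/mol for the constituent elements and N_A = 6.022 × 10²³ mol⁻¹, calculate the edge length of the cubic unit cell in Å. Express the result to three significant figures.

4.64 Å

M(NaF) = 41.99 g/mol; Z = 4 formula units per cell.
a³ = Z·M/(N_A·ρ) = 4 × 41.99 / (6.022 × 10²³ × 2.79) = 9.997 × 10^-23 cm³, so a = 4.641 × 10^-8 cm = 4.64 Å.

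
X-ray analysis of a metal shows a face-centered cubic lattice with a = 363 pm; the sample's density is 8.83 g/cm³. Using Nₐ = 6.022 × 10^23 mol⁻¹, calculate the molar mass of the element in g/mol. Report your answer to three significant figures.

63.6 g/mol

An FCC cell has Z = 4 atoms; a = 3.630 × 10^-8 cm.
M = ρ·N_A·a³/Z = 8.83 × 6.022 × 10²³ × 4.783 × 10^-23 / 4 = 63.6 g/mol.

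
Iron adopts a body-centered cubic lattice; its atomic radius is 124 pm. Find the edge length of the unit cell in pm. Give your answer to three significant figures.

286 pm

In a BCC lattice, atoms touch along the body diagonal, so √3·a = 4r.
a = 4r/√3 = 4 × 124 / 1.7321 = 286 pm.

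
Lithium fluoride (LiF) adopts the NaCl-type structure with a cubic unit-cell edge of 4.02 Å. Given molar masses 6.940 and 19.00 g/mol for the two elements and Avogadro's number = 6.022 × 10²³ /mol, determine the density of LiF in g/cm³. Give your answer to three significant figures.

The NaCl-type structure contains Z = 4 formula units per cell; M(LiF) = 6.940 + 19.00 = 25.94 g/mol.
a³ = (4.020 × 10^-8 cm)³ = 6.496 × 10^-23 cm³.
ρ = 4 × 25.94 / (6.022 × 10²³ × 6.496 × 10^-23) = 2.652 g/cm³.

2.65 g/cm³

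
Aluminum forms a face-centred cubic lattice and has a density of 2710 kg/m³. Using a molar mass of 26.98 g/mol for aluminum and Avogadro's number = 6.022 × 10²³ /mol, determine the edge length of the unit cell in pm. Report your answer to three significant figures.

404 pm

With Z = 4 atoms per FCC cell, a³ = Z·M/(N_A·ρ) = 4 × 26.98 / (6.022 × 10²³ × 2.710 g/cm³) = 6.613 × 10^-23 cm³.
a = (6.613 × 10^-23)^(1/3) = 4.044 × 10^-8 cm = 404 pm.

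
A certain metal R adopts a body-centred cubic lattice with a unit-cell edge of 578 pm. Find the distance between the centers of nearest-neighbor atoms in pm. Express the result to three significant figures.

501 pm

In a BCC structure, atoms touch along the body diagonal, so √3·a = 4r; the nearest-neighbor distance equals 2r = 0.8660·a.
d = 0.8660 × 578 = 501 pm.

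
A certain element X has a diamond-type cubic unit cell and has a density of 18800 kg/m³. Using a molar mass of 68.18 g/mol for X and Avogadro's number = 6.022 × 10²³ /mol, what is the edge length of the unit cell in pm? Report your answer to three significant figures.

364 pm

With Z = 8 atoms per diamond cubic cell, a³ = Z·M/(N_A·ρ) = 8 × 68.18 / (6.022 × 10²³ × 18.80 g/cm³) = 4.818 × 10^-23 cm³.
a = (4.818 × 10^-23)^(1/3) = 3.639 × 10^-8 cm = 364 pm.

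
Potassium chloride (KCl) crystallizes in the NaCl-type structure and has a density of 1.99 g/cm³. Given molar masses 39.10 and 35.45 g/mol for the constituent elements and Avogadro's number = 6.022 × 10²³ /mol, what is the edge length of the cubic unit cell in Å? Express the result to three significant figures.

M(KCl) = 74.55 g/mol; Z = 4 formula units per cell.
a³ = Z·M/(N_A·ρ) = 4 × 74.55 / (6.022 × 10²³ × 1.99) = 2.488 × 10^-22 cm³, so a = 6.290 × 10^-8 cm = 6.29 Å.

6.29 Å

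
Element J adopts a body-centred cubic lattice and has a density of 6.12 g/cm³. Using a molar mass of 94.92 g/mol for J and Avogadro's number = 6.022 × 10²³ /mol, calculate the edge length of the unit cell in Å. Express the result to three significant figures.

3.72 Å

With Z = 2 atoms per BCC cell, a³ = Z·M/(N_A·ρ) = 2 × 94.92 / (6.022 × 10²³ × 6.120 g/cm³) = 5.151 × 10^-23 cm³.
a = (5.151 × 10^-23)^(1/3) = 3.721 × 10^-8 cm = 3.72 Å.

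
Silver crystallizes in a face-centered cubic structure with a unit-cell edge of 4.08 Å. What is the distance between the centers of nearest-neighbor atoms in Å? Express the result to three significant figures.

2.88 Å

In an FCC structure, atoms touch along the face diagonal, so √2·a = 4r; the nearest-neighbor distance equals 2r = 0.7071·a.
d = 0.7071 × 4.08 = 2.88 Å.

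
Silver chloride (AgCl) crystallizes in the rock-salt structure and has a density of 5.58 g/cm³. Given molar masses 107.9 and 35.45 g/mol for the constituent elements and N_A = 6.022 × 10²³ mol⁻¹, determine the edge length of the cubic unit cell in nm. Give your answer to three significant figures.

0.555 nm

M(AgCl) = 143.35 g/mol; Z = 4 formula units per cell.
a³ = Z·M/(N_A·ρ) = 4 × 143.35 / (6.022 × 10²³ × 5.58) = 1.706 × 10^-22 cm³, so a = 5.547 × 10^-8 cm = 0.555 nm.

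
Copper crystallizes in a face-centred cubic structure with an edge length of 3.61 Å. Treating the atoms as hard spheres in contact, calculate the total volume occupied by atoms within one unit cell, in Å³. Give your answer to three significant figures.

34.8 Å³

In an FCC lattice atoms touch along the face diagonal, so √2·a = 4r, so r = 0.3536a = 1.276 Å.
V_atoms = Z × (4/3)πr³ = 4 × (4/3)π × (1.276)³ = 34.8 Å³.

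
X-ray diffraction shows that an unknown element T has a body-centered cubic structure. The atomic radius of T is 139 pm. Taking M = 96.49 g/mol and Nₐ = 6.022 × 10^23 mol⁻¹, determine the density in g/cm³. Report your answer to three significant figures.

In a BCC lattice, atoms touch along the body diagonal, so √3·a = 4r, giving a = 321.0 pm = 3.210 × 10^-8 cm.
With Z = 2, ρ = Z·M/(N_A·a³) = 2 × 96.49 / (6.022 × 10²³ × 3.308 × 10^-23) = 9.688 g/cm³.

9.69 g/cm³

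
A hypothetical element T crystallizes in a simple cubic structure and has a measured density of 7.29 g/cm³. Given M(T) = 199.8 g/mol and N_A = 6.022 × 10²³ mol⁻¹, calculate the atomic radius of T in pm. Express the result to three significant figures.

179 pm

For a simple cubic cell (Z = 1), a³ = Z·M/(N_A·ρ) = 1 × 199.8 / (6.022 × 10²³ × 7.290) = 4.551 × 10^-23 cm³, so a = 3.570 × 10^-8 cm = 357.0 pm.
Atoms touch along the cell edge, so a = 2r, so r = 0.5000 × a = 179 pm.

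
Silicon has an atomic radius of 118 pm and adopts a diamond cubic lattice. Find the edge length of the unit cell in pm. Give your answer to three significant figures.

545 pm

In a diamond cubic lattice, nearest neighbors lie along the body diagonal with √3·a = 8r.
a = 8r/√3 = 8 × 118 / 1.7321 = 545 pm.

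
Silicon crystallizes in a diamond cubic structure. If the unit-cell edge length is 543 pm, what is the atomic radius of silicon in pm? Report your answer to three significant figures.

118 pm

In a diamond cubic lattice, nearest neighbors lie along the body diagonal with √3·a = 8r.
r = √3·a/8 = 1.7321 × 543 / 8 = 118 pm.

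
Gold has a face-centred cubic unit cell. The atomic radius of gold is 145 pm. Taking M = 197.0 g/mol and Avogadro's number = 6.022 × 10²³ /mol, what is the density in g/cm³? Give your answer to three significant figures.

In an FCC lattice, atoms touch along the face diagonal, so √2·a = 4r, giving a = 410.1 pm = 4.101 × 10^-8 cm.
With Z = 4, ρ = Z·M/(N_A·a³) = 4 × 197.0 / (6.022 × 10²³ × 6.898 × 10^-23) = 18.97 g/cm³.

19.0 g/cm³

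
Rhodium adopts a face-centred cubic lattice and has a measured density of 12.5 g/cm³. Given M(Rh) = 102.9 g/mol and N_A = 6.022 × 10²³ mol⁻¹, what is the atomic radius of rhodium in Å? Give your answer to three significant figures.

1.34 Å

For an FCC cell (Z = 4), a³ = Z·M/(N_A·ρ) = 4 × 102.9 / (6.022 × 10²³ × 12.50) = 5.468 × 10^-23 cm³, so a = 3.796 × 10^-8 cm = 3.796 Å.
Atoms touch along the face diagonal, so √2·a = 4r, so r = 0.3536 × a = 1.34 Å.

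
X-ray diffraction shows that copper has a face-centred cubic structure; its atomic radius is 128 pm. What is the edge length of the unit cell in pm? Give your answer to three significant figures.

In an FCC lattice, atoms touch along the face diagonal, so √2·a = 4r.
a = 4r/√2 = 4 × 128 / 1.4142 = 362 pm.

362 pm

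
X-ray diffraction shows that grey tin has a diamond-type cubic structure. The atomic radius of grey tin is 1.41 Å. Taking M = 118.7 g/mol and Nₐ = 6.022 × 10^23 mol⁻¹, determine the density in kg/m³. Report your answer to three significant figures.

In a diamond cubic lattice, nearest neighbors lie along the body diagonal with √3·a = 8r, giving a = 6.513 Å = 6.513 × 10^-8 cm.
With Z = 8, ρ = Z·M/(N_A·a³) = 8 × 118.7 / (6.022 × 10²³ × 2.762 × 10^-22) = 5.709 g/cm³ = 5710 kg/m³.

5710 kg/m³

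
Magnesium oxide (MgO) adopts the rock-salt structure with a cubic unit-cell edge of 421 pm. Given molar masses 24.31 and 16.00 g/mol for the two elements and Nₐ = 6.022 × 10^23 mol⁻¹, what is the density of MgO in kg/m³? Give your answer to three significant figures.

3590 kg/m³

The rock-salt structure contains Z = 4 formula units per cell; M(MgO) = 24.31 + 16.00 = 40.31 g/mol.
a³ = (4.210 × 10^-8 cm)³ = 7.462 × 10^-23 cm³.
ρ = 4 × 40.31 / (6.022 × 10²³ × 7.462 × 10^-23) = 3.588 g/cm³ = 3590 kg/m³.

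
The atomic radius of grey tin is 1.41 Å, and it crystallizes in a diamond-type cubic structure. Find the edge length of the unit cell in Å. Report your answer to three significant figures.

6.51 Å

In a diamond cubic lattice, nearest neighbors lie along the body diagonal with √3·a = 8r.
a = 8r/√3 = 8 × 1.41 / 1.7321 = 6.51 Å.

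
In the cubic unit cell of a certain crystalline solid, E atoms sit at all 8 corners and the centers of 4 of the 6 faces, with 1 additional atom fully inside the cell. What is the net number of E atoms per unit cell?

Corner atoms are shared by 8 cells (1/8 each), face atoms by 2 (1/2 each), interior atoms are unshared.
Net atoms = 8 × 1/8 + 4 × 1/2 + 1 = 1 + 2 + 1 = 4.

4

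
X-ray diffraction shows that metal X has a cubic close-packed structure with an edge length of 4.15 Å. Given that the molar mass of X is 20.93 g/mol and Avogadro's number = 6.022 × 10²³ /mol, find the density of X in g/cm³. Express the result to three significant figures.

1.95 g/cm³

An FCC unit cell contains Z = 4 atoms.
Cell volume: a³ = (4.15 Å)³ = (4.150 × 10^-8 cm)³ = 7.147 × 10^-23 cm³.
ρ = Z·M/(N_A·a³) = 4 × 20.93 / (6.022 × 10²³ × 7.147 × 10^-23) = 1.945 g/cm³.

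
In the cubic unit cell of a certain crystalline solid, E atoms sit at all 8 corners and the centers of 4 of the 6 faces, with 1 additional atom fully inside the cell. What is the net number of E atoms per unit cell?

Corner atoms are shared by 8 cells (1/8 each), face atoms by 2 (1/2 each), interior atoms are unshared.
Net atoms = 8 × 1/8 + 4 × 1/2 + 1 = 1 + 2 + 1 = 4.

4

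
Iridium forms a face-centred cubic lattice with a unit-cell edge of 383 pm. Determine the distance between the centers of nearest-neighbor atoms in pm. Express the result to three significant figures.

In an FCC structure, atoms touch along the face diagonal, so √2·a = 4r; the nearest-neighbor distance equals 2r = 0.7071·a.
d = 0.7071 × 383 = 271 pm.

271 pm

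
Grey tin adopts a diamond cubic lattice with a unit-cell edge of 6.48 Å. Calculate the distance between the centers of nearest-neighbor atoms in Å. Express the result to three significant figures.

2.81 Å

In a diamond cubic structure, nearest neighbors lie along the body diagonal with √3·a = 8r; the nearest-neighbor distance equals 2r = 0.4330·a.
d = 0.4330 × 6.48 = 2.81 Å.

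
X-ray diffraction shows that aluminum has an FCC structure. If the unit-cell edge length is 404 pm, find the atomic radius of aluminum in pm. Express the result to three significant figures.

143 pm

In an FCC lattice, atoms touch along the face diagonal, so √2·a = 4r.
r = √2·a/4 = 1.4142 × 404 / 4 = 143 pm.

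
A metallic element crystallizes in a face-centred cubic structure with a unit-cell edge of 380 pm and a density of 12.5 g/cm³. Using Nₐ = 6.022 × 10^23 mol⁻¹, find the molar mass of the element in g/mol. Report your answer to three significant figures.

103 g/mol

An FCC cell has Z = 4 atoms; a = 3.800 × 10^-8 cm.
M = ρ·N_A·a³/Z = 12.5 × 6.022 × 10²³ × 5.487 × 10^-23 / 4 = 103 g/mol.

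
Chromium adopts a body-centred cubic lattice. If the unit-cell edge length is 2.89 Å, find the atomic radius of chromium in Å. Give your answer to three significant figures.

In a BCC lattice, atoms touch along the body diagonal, so √3·a = 4r.
r = √3·a/4 = 1.7321 × 2.89 / 4 = 1.25 Å.

1.25 Å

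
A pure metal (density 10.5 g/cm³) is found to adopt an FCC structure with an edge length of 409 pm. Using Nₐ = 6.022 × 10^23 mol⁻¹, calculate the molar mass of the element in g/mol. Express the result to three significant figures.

An FCC cell has Z = 4 atoms; a = 4.090 × 10^-8 cm.
M = ρ·N_A·a³/Z = 10.5 × 6.022 × 10²³ × 6.842 × 10^-23 / 4 = 108 g/mol.

108 g/mol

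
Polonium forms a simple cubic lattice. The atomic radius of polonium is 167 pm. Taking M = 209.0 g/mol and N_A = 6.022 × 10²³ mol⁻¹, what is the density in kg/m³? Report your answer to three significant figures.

In a simple cubic lattice, atoms touch along the cell edge, so a = 2r, giving a = 334.0 pm = 3.340 × 10^-8 cm.
With Z = 1, ρ = Z·M/(N_A·a³) = 1 × 209.0 / (6.022 × 10²³ × 3.726 × 10^-23) = 9.315 g/cm³ = 9310 kg/m³.

9310 kg/m³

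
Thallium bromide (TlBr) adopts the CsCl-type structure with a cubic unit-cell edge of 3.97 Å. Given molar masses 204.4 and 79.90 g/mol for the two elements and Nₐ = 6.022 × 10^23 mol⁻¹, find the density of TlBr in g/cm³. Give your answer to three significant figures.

The CsCl-type structure contains Z = 1 formula unit per cell; M(TlBr) = 204.4 + 79.90 = 284.3 g/mol.
a³ = (3.970 × 10^-8 cm)³ = 6.257 × 10^-23 cm³.
ρ = 1 × 284.3 / (6.022 × 10²³ × 6.257 × 10^-23) = 7.545 g/cm³.

7.55 g/cm³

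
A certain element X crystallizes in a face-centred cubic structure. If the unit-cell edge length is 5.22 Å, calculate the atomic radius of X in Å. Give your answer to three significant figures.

In an FCC lattice, atoms touch along the face diagonal, so √2·a = 4r.
r = √2·a/4 = 1.4142 × 5.22 / 4 = 1.85 Å.

1.85 Å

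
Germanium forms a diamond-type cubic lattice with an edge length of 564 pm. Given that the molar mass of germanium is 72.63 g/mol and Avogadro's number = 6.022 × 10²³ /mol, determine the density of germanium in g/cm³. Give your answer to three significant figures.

A diamond cubic unit cell contains Z = 8 atoms.
Cell volume: a³ = (564 pm)³ = (5.640 × 10^-8 cm)³ = 1.794 × 10^-22 cm³.
ρ = Z·M/(N_A·a³) = 8 × 72.63 / (6.022 × 10²³ × 1.794 × 10^-22) = 5.378 g/cm³.

5.38 g/cm³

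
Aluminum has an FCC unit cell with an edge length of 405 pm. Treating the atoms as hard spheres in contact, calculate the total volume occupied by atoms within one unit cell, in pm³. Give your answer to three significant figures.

In an FCC lattice atoms touch along the face diagonal, so √2·a = 4r, so r = 0.3536a = 143.2 pm.
V_atoms = Z × (4/3)πr³ = 4 × (4/3)π × (143.2)³ = 4.92 × 10^7 pm³.

4.92 × 10^7 pm³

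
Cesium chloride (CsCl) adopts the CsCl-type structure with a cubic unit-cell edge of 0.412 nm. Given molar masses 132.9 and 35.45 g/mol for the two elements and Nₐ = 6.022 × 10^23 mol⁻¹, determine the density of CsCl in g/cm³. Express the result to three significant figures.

The CsCl-type structure contains Z = 1 formula unit per cell; M(CsCl) = 132.9 + 35.45 = 168.35 g/mol.
a³ = (4.120 × 10^-8 cm)³ = 6.993 × 10^-23 cm³.
ρ = 1 × 168.35 / (6.022 × 10²³ × 6.993 × 10^-23) = 3.997 g/cm³.

4.00 g/cm³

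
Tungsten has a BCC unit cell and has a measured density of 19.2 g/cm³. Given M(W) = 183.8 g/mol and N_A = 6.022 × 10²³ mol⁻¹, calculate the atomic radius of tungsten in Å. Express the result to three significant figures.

For a BCC cell (Z = 2), a³ = Z·M/(N_A·ρ) = 2 × 183.8 / (6.022 × 10²³ × 19.20) = 3.179 × 10^-23 cm³, so a = 3.168 × 10^-8 cm = 3.168 Å.
Atoms touch along the body diagonal, so √3·a = 4r, so r = 0.4330 × a = 1.37 Å.

1.37 Å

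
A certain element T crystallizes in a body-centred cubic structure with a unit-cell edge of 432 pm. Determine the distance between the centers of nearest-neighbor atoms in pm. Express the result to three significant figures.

In a BCC structure, atoms touch along the body diagonal, so √3·a = 4r; the nearest-neighbor distance equals 2r = 0.8660·a.
d = 0.8660 × 432 = 374 pm.

374 pm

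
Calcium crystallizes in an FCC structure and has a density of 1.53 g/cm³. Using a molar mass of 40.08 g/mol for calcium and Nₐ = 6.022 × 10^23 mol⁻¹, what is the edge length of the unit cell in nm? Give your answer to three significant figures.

0.558 nm

With Z = 4 atoms per FCC cell, a³ = Z·M/(N_A·ρ) = 4 × 40.08 / (6.022 × 10²³ × 1.530 g/cm³) = 1.740 × 10^-22 cm³.
a = (1.740 × 10^-22)^(1/3) = 5.583 × 10^-8 cm = 0.558 nm.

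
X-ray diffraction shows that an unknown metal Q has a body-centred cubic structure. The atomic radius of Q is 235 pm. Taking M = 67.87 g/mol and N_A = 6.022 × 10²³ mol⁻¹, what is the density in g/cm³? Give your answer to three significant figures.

1.41 g/cm³

In a BCC lattice, atoms touch along the body diagonal, so √3·a = 4r, giving a = 542.7 pm = 5.427 × 10^-8 cm.
With Z = 2, ρ = Z·M/(N_A·a³) = 2 × 67.87 / (6.022 × 10²³ × 1.598 × 10^-22) = 1.410 g/cm³.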